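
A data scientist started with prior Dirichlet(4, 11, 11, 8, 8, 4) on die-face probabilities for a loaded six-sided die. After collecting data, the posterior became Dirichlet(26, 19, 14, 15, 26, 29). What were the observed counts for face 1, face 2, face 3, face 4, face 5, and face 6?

For a Dirichlet(α) prior with multinomial counts c, the posterior is Dirichlet(α + c) componentwise.
Counts are posterior − prior componentwise: 26−4=22, 19−11=8, 14−11=3, 15−8=7, 26−8=18, 29−4=25.

counts (22, 8, 3, 7, 18, 25)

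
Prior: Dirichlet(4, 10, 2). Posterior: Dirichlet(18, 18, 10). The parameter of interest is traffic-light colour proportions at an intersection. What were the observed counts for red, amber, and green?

counts (14, 8, 8)

For a Dirichlet(α) prior with multinomial counts c, the posterior is Dirichlet(α + c) componentwise.
Counts are posterior − prior componentwise: 18−4=14, 18−10=8, 10−2=8.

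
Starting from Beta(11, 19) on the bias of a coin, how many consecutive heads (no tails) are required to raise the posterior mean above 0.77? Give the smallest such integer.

After k heads and 0 tails the posterior is Beta(11+k, 19), with mean (11+k)/(11+19+k).
Set (11+k)/(30+k) > 0.77 and solve: k > (0.77·30 − 11)/(1 − 0.77) = 52.609.
The smallest integer exceeding 52.609 is 53, and checking k=53: (64)/(83) = 0.7711 > 0.77.

k = 53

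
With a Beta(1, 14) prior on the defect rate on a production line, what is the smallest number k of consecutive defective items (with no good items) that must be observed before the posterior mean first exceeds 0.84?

k = 73

After k defective items and 0 good items the posterior is Beta(1+k, 14), with mean (1+k)/(1+14+k).
Set (1+k)/(15+k) > 0.84 and solve: k > (0.84·15 − 1)/(1 − 0.84) = 72.500.
The smallest integer exceeding 72.500 is 73.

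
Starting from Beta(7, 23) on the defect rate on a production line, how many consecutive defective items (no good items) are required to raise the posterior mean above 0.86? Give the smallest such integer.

After k defective items and 0 good items the posterior is Beta(7+k, 23), with mean (7+k)/(7+23+k).
Set (7+k)/(30+k) > 0.86 and solve: k > (0.86·30 − 7)/(1 − 0.86) = 134.286.
The smallest integer exceeding 134.286 is 135, and checking k=135: (142)/(165) = 0.8606 > 0.86.

k = 135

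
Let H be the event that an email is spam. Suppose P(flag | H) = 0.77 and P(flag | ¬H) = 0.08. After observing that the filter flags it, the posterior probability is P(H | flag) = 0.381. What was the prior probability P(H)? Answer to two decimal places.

P(H) = 0.06

In odds form, posterior odds = prior odds × likelihood ratio, so prior odds = posterior odds ÷ LR.
Posterior odds = 0.381/(1−0.381) = 0.6155. LR = 0.77/0.08 = 9.6250.
Prior odds = 0.6155/9.6250 = 0.0639, so P(H) = 0.0639/(1+0.0639) ≈ 0.06.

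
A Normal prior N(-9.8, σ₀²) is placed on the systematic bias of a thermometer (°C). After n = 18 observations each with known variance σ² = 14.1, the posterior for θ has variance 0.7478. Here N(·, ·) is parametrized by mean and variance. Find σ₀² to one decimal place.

Posterior precision equals prior precision plus data precision: 1/σ_n² = 1/σ₀² + n/σ².
So 1/σ₀² = 1/0.7478 − 18/14.1 = 1.337256 − 1.276596 = 0.060660.
Hence σ₀² = 1/0.060660 ≈ 16.5.

σ₀² = 16.5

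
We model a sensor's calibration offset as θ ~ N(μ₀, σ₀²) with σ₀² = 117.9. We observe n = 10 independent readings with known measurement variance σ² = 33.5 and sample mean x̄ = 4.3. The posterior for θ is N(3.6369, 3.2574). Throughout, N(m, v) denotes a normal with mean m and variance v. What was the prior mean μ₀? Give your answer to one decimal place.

μ₀ = -19.7

The posterior mean is a precision-weighted average: μ_n = (τ₀μ₀ + τ_data·x̄)/(τ₀+τ_data), with τ₀=1/σ₀² and τ_data=n/σ².
Here τ₀ = 1/117.9 = 0.008482 and τ_data = 10/33.5 = 0.298507, so τ_n = 0.306989.
Rearranging for μ₀: μ₀ = (μ_n·τ_n − τ_data·x̄)/τ₀ = (3.6369·0.306989 − 0.298507·4.3) / 0.008482 = -0.167092/0.008482 ≈ -19.7.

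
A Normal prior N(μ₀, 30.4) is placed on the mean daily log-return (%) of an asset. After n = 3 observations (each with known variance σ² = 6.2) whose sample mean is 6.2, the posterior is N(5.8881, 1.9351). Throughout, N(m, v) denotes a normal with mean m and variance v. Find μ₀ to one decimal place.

The posterior mean is a precision-weighted average: μ_n = (τ₀μ₀ + τ_data·x̄)/(τ₀+τ_data), with τ₀=1/σ₀² and τ_data=n/σ².
Here τ₀ = 1/30.4 = 0.032895 and τ_data = 3/6.2 = 0.483871, so τ_n = 0.516766.
Rearranging for μ₀: μ₀ = (μ_n·τ_n − τ_data·x̄)/τ₀ = (5.8881·0.516766 − 0.483871·6.2) / 0.032895 = 0.042770/0.032895 ≈ 1.3.

μ₀ = 1.3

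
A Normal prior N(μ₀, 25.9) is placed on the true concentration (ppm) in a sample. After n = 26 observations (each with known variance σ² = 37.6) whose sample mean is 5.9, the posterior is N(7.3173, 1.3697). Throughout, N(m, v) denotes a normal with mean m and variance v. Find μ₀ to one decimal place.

μ₀ = 32.7

The posterior mean is a precision-weighted average: μ_n = (τ₀μ₀ + τ_data·x̄)/(τ₀+τ_data), with τ₀=1/σ₀² and τ_data=n/σ².
Here τ₀ = 1/25.9 = 0.038610 and τ_data = 26/37.6 = 0.691489, so τ_n = 0.730099.
Rearranging for μ₀: μ₀ = (μ_n·τ_n − τ_data·x̄)/τ₀ = (7.3173·0.730099 − 0.691489·5.9) / 0.038610 = 1.262568/0.038610 ≈ 32.7.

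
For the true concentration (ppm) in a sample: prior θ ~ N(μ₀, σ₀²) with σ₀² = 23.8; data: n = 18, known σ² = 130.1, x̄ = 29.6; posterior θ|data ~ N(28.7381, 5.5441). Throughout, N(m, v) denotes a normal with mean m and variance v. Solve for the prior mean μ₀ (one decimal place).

With known observation variance, the Normal–Normal posterior has precision τ_n = τ₀ + n/σ² and mean μ_n = (τ₀μ₀ + (n/σ²)x̄)/τ_n.
Here τ₀ = 1/23.8 = 0.042017 and τ_data = 18/130.1 = 0.138355, so τ_n = 0.180372.
Rearranging for μ₀: μ₀ = (μ_n·τ_n − τ_data·x̄)/τ₀ = (28.7381·0.180372 − 0.138355·29.6) / 0.042017 = 1.088241/0.042017 ≈ 25.9.

μ₀ = 25.9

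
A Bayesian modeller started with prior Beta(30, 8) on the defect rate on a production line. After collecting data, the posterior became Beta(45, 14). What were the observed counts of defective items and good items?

15 defective items and 6 good items

Under Beta–binomial conjugacy the posterior parameters are (α+s, β+f).
Match parameters: s=45−30=15, f=14−8=6.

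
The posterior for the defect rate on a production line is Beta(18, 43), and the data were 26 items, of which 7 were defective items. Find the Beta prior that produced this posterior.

A Beta(a, b) prior with s successes and f failures in binomial data gives a Beta(a+s, b+f) posterior.
So a = 18 − 7 = 11 and b = 43 − 19 = 24.

Beta(11, 24)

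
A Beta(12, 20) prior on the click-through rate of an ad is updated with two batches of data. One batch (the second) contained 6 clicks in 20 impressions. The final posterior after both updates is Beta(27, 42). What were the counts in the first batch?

9 clicks and 8 non-clicks

Sequential conjugate updates are equivalent to a single update on the pooled data, so total successes = posterior α − prior α and total failures = posterior β − prior β.
Total across both batches: 27−12=15 clicks, 42−20=22 non-clicks.
Subtract the second batch: 15−6=9 clicks and 22−14=8 non-clicks.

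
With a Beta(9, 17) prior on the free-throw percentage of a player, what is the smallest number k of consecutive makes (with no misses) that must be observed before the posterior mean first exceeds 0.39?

After k makes and 0 misses the posterior is Beta(9+k, 17), with mean (9+k)/(9+17+k).
Set (9+k)/(26+k) > 0.39 and solve: k > (0.39·26 − 9)/(1 − 0.39) = 1.869.
The smallest integer exceeding 1.869 is 2.

k = 2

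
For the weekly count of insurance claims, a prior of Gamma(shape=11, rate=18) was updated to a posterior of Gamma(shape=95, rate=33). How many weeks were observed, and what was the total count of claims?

A Gamma(α, β) prior (rate parametrization) on a Poisson rate with n observations summing to S gives posterior Gamma(α+S, β+n).
Matching: Σxᵢ = 95 − 11 = 84 and n = 33 − 18 = 15.

n = 15 weeks with total 84 claims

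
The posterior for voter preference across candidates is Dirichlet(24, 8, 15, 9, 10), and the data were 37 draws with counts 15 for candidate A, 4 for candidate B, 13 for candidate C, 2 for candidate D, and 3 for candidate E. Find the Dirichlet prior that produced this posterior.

For a Dirichlet(α) prior with multinomial counts c, the posterior is Dirichlet(α + c) componentwise.
Subtract each count from the matching posterior parameter: 24−15=9, 8−4=4, 15−13=2, 9−2=7, 10−3=7.

Dirichlet(9, 4, 2, 7, 7)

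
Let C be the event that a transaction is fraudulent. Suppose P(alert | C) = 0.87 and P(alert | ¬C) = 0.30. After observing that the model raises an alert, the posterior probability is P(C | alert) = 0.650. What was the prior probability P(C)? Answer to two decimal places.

Bayes' rule in odds form gives O(C|E) = O(C)·[P(E|C)/P(E|¬C)], hence O(C) = O(C|E)/LR.
Posterior odds = 0.650/(1−0.650) = 1.8571. LR = 0.87/0.30 = 2.9000.
Prior odds = 1.8571/2.9000 = 0.6404, so P(C) = 0.6404/(1+0.6404) ≈ 0.39.

P(C) = 0.39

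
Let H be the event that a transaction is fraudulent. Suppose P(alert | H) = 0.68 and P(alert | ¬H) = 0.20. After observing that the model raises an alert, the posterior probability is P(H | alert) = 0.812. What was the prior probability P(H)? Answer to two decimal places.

P(H) = 0.56

Bayes' rule in odds form gives O(H|E) = O(H)·[P(E|H)/P(E|¬H)], hence O(H) = O(H|E)/LR.
Posterior odds = 0.812/(1−0.812) = 4.3191. LR = 0.68/0.20 = 3.4000.
Prior odds = 4.3191/3.4000 = 1.2703, so P(H) = 1.2703/(1+1.2703) ≈ 0.56.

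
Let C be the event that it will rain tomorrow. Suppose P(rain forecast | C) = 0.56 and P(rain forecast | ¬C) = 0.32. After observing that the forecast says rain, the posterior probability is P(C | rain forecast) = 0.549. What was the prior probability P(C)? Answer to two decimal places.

P(C) = 0.41

In odds form, posterior odds = prior odds × likelihood ratio, so prior odds = posterior odds ÷ LR.
Posterior odds = 0.549/(1−0.549) = 1.2173. LR = 0.56/0.32 = 1.7500.
Prior odds = 1.2173/1.7500 = 0.6956, so P(C) = 0.6956/(1+0.6956) ≈ 0.41.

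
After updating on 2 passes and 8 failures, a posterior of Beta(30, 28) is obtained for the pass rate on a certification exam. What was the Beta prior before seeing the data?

Beta(28, 20)

Under Beta–binomial conjugacy the posterior parameters are (α+s, β+f).
Subtract the data counts: 30−2=28, 28−8=20.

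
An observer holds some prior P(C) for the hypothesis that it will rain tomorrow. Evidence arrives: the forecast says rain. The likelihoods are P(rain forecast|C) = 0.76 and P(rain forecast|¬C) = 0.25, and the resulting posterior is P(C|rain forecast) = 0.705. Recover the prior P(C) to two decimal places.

In odds form, posterior odds = prior odds × likelihood ratio, so prior odds = posterior odds ÷ LR.
Posterior odds = 0.705/(1−0.705) = 2.3898. LR = 0.76/0.25 = 3.0400.
Prior odds = 2.3898/3.0400 = 0.7861, so P(C) = 0.7861/(1+0.7861) ≈ 0.44.

P(C) = 0.44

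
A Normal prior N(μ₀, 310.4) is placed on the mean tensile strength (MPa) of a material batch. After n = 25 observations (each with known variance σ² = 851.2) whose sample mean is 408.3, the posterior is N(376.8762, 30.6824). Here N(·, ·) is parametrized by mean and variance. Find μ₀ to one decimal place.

μ₀ = 90.4

The posterior mean is a precision-weighted average: μ_n = (τ₀μ₀ + τ_data·x̄)/(τ₀+τ_data), with τ₀=1/σ₀² and τ_data=n/σ².
Here τ₀ = 1/310.4 = 0.003222 and τ_data = 25/851.2 = 0.029370, so τ_n = 0.032592.
Rearranging for μ₀: μ₀ = (μ_n·τ_n − τ_data·x̄)/τ₀ = (376.8762·0.032592 − 0.029370·408.3) / 0.003222 = 0.291378/0.003222 ≈ 90.4.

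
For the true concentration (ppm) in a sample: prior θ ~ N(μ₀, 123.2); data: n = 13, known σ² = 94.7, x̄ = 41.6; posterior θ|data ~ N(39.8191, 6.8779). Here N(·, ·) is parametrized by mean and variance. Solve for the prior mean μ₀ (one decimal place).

With known observation variance, the Normal–Normal posterior has precision τ_n = τ₀ + n/σ² and mean μ_n = (τ₀μ₀ + (n/σ²)x̄)/τ_n.
Here τ₀ = 1/123.2 = 0.008117 and τ_data = 13/94.7 = 0.137276, so τ_n = 0.145393.
Rearranging for μ₀: μ₀ = (μ_n·τ_n − τ_data·x̄)/τ₀ = (39.8191·0.145393 − 0.137276·41.6) / 0.008117 = 0.078737/0.008117 ≈ 9.7.

μ₀ = 9.7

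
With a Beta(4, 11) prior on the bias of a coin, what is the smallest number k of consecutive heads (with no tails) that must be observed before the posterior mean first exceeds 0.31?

k = 1

After k heads and 0 tails the posterior is Beta(4+k, 11), with mean (4+k)/(4+11+k).
Set (4+k)/(15+k) > 0.31 and solve: k > (0.31·15 − 4)/(1 − 0.31) = 0.942.
The smallest integer exceeding 0.942 is 1.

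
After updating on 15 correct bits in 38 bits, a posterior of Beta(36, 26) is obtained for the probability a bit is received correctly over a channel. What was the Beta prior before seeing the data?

Under Beta–binomial conjugacy the posterior parameters are (α+s, β+f).
So α = 36 − 15 = 21 and β = 26 − 23 = 3.

Beta(21, 3)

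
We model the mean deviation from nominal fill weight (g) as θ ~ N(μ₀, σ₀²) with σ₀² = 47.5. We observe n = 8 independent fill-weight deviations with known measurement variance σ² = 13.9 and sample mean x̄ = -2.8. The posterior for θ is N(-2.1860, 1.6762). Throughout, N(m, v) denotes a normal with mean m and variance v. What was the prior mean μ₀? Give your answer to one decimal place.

μ₀ = 14.6

With known observation variance, the Normal–Normal posterior has precision τ_n = τ₀ + n/σ² and mean μ_n = (τ₀μ₀ + (n/σ²)x̄)/τ_n.
Here τ₀ = 1/47.5 = 0.021053 and τ_data = 8/13.9 = 0.575540, so τ_n = 0.596593.
Rearranging for μ₀: μ₀ = (μ_n·τ_n − τ_data·x̄)/τ₀ = (-2.1860·0.596593 − 0.575540·-2.8) / 0.021053 = 0.307360/0.021053 ≈ 14.6.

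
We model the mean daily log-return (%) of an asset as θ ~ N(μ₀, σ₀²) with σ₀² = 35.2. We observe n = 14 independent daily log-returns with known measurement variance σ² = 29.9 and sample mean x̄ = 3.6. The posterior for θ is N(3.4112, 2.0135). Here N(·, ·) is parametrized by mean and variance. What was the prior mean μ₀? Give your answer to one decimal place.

μ₀ = 0.3

With known observation variance, the Normal–Normal posterior has precision τ_n = τ₀ + n/σ² and mean μ_n = (τ₀μ₀ + (n/σ²)x̄)/τ_n.
Here τ₀ = 1/35.2 = 0.028409 and τ_data = 14/29.9 = 0.468227, so τ_n = 0.496636.
Rearranging for μ₀: μ₀ = (μ_n·τ_n − τ_data·x̄)/τ₀ = (3.4112·0.496636 − 0.468227·3.6) / 0.028409 = 0.008508/0.028409 ≈ 0.3.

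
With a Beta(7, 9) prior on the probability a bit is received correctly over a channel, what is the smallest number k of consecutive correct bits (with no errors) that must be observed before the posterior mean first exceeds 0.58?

k = 6

After k correct bits and 0 errors the posterior is Beta(7+k, 9), with mean (7+k)/(7+9+k).
Set (7+k)/(16+k) > 0.58 and solve: k > (0.58·16 − 7)/(1 − 0.58) = 5.429.
The smallest integer exceeding 5.429 is 6, and checking k=6: (13)/(22) = 0.5909 > 0.58.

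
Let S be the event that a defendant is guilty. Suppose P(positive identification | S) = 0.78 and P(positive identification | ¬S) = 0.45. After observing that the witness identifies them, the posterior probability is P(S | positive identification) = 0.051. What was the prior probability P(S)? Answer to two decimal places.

P(S) = 0.03

Bayes' rule in odds form gives O(S|E) = O(S)·[P(E|S)/P(E|¬S)], hence O(S) = O(S|E)/LR.
Posterior odds = 0.051/(1−0.051) = 0.0537. LR = 0.78/0.45 = 1.7333.
Prior odds = 0.0537/1.7333 = 0.0310, so P(S) = 0.0310/(1+0.0310) ≈ 0.03.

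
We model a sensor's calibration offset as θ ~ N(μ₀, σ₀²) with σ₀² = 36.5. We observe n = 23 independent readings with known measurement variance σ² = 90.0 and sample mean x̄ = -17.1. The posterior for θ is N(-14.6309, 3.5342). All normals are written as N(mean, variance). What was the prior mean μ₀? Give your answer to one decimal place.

μ₀ = 8.4

With known observation variance, the Normal–Normal posterior has precision τ_n = τ₀ + n/σ² and mean μ_n = (τ₀μ₀ + (n/σ²)x̄)/τ_n.
Here τ₀ = 1/36.5 = 0.027397 and τ_data = 23/90.0 = 0.255556, so τ_n = 0.282953.
Rearranging for μ₀: μ₀ = (μ_n·τ_n − τ_data·x̄)/τ₀ = (-14.6309·0.282953 − 0.255556·-17.1) / 0.027397 = 0.230151/0.027397 ≈ 8.4.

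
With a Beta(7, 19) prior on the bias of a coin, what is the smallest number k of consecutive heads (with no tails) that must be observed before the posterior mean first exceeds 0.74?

After k heads and 0 tails the posterior is Beta(7+k, 19), with mean (7+k)/(7+19+k).
Set (7+k)/(26+k) > 0.74 and solve: k > (0.74·26 − 7)/(1 − 0.74) = 47.077.
The smallest integer exceeding 47.077 is 48.

k = 48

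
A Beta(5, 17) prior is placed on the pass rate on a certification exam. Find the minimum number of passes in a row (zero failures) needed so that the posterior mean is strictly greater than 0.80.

k = 64

After k passes and 0 failures the posterior is Beta(5+k, 17), with mean (5+k)/(5+17+k).
Set (5+k)/(22+k) > 0.80 and solve: k > (0.80·22 − 5)/(1 − 0.80) = 63.000.
The smallest integer exceeding 63.000 is 64, and checking k=64: (69)/(86) = 0.8023 > 0.80.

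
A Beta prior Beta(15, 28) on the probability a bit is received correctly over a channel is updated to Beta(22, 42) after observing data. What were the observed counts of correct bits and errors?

Under Beta–binomial conjugacy the posterior parameters are (a+s, b+f).
So s = 22 − 15 = 7 and f = 42 − 28 = 14.

7 correct bits and 14 errors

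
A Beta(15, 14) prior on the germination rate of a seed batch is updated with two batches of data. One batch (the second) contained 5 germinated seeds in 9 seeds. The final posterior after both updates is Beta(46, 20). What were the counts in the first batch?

26 germinated seeds and 2 non-germinating seeds

Sequential conjugate updates are equivalent to a single update on the pooled data, so total successes = posterior α − prior α and total failures = posterior β − prior β.
Total across both batches: 46−15=31 germinated seeds, 20−14=6 non-germinating seeds.
Subtract the second batch: 31−5=26 germinated seeds and 6−4=2 non-germinating seeds.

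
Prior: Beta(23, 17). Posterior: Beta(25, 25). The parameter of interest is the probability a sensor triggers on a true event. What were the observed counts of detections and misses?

2 detections and 8 misses

Under Beta–binomial conjugacy the posterior parameters are (a+s, b+f).
Match parameters: s=25−23=2, f=25−17=8.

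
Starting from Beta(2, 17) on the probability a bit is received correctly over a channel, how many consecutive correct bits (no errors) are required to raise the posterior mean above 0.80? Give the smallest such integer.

k = 67

After k correct bits and 0 errors the posterior is Beta(2+k, 17), with mean (2+k)/(2+17+k).
Set (2+k)/(19+k) > 0.80 and solve: k > (0.80·19 − 2)/(1 − 0.80) = 66.000.
The smallest integer exceeding 66.000 is 67, and checking k=67: (69)/(86) = 0.8023 > 0.80.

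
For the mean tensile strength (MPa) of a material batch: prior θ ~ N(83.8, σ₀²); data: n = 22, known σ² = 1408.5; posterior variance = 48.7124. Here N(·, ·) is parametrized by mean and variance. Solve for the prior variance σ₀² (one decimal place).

For the Normal–Normal model with known σ², precisions add: τ_n = τ₀ + n/σ².
So 1/σ₀² = 1/48.7124 − 22/1408.5 = 0.020529 − 0.015619 = 0.004910.
Hence σ₀² = 1/0.004910 ≈ 203.7.

σ₀² = 203.7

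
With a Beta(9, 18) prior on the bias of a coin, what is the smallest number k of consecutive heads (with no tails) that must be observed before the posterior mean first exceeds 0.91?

k = 174

After k heads and 0 tails the posterior is Beta(9+k, 18), with mean (9+k)/(9+18+k).
Set (9+k)/(27+k) > 0.91 and solve: k > (0.91·27 − 9)/(1 − 0.91) = 173.000.
The smallest integer exceeding 173.000 is 174, and checking k=174: (183)/(201) = 0.9104 > 0.91.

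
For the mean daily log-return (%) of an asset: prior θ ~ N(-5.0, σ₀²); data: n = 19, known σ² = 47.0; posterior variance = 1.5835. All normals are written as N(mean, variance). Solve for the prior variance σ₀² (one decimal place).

Posterior precision equals prior precision plus data precision: 1/σ_n² = 1/σ₀² + n/σ².
So 1/σ₀² = 1/1.5835 − 19/47.0 = 0.631512 − 0.404255 = 0.227257.
Hence σ₀² = 1/0.227257 ≈ 4.4.

σ₀² = 4.4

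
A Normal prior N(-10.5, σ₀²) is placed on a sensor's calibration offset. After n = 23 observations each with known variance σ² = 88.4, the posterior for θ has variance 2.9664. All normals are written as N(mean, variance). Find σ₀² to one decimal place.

For the Normal–Normal model with known σ², precisions add: τ_n = τ₀ + n/σ².
So 1/σ₀² = 1/2.9664 − 23/88.4 = 0.337109 − 0.260181 = 0.076928.
Hence σ₀² = 1/0.076928 ≈ 13.0.

σ₀² = 13.0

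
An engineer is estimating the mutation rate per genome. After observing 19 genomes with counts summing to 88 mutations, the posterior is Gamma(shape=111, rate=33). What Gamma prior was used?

Gamma(shape=23, rate=14)

A Gamma(α, β) prior (rate parametrization) on a Poisson rate with n observations summing to S gives posterior Gamma(α+S, β+n).
So α = 111 − 88 = 23 and β = 33 − 19 = 14.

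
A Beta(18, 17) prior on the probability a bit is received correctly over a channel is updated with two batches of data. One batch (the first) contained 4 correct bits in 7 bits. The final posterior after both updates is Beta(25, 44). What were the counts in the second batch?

3 correct bits and 24 errors

Because Beta–binomial updating is additive in the counts, the combined data contributed (α_post−α_prior, β_post−β_prior) successes and failures.
Total across both batches: 25−18=7 correct bits, 44−17=27 errors.
Subtract the first batch: 7−4=3 correct bits and 27−3=24 errors.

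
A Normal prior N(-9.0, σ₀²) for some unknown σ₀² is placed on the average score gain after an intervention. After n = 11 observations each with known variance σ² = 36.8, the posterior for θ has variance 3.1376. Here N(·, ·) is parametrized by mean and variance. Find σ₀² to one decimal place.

For the Normal–Normal model with known σ², precisions add: τ_n = τ₀ + n/σ².
So 1/σ₀² = 1/3.1376 − 11/36.8 = 0.318715 − 0.298913 = 0.019802.
Hence σ₀² = 1/0.019802 ≈ 50.5.

σ₀² = 50.5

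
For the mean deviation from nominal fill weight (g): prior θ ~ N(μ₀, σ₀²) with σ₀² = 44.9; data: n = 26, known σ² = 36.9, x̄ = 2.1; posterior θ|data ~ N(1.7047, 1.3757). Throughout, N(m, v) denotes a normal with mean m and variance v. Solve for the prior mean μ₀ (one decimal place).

With known observation variance, the Normal–Normal posterior has precision τ_n = τ₀ + n/σ² and mean μ_n = (τ₀μ₀ + (n/σ²)x̄)/τ_n.
Here τ₀ = 1/44.9 = 0.022272 and τ_data = 26/36.9 = 0.704607, so τ_n = 0.726879.
Rearranging for μ₀: μ₀ = (μ_n·τ_n − τ_data·x̄)/τ₀ = (1.7047·0.726879 − 0.704607·2.1) / 0.022272 = -0.240564/0.022272 ≈ -10.8.

μ₀ = -10.8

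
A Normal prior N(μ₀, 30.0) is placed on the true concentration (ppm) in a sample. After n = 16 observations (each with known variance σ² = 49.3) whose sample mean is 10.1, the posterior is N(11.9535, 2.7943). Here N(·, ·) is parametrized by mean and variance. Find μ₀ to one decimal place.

μ₀ = 30.0

The posterior mean is a precision-weighted average: μ_n = (τ₀μ₀ + τ_data·x̄)/(τ₀+τ_data), with τ₀=1/σ₀² and τ_data=n/σ².
Here τ₀ = 1/30.0 = 0.033333 and τ_data = 16/49.3 = 0.324544, so τ_n = 0.357877.
Rearranging for μ₀: μ₀ = (μ_n·τ_n − τ_data·x̄)/τ₀ = (11.9535·0.357877 − 0.324544·10.1) / 0.033333 = 0.999988/0.033333 ≈ 30.0.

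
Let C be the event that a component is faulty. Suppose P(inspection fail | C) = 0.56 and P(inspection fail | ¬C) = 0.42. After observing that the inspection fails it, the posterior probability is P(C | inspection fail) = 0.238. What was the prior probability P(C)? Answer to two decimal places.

Bayes' rule in odds form gives O(C|E) = O(C)·[P(E|C)/P(E|¬C)], hence O(C) = O(C|E)/LR.
Posterior odds = 0.238/(1−0.238) = 0.3123. LR = 0.56/0.42 = 1.3333.
Prior odds = 0.3123/1.3333 = 0.2342, so P(C) = 0.2342/(1+0.2342) ≈ 0.19.

P(C) = 0.19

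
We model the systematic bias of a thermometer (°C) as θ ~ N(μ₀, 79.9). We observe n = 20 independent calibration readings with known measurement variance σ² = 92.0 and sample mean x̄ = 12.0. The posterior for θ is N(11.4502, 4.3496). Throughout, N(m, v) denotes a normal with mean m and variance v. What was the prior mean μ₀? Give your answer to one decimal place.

μ₀ = 1.9

With known observation variance, the Normal–Normal posterior has precision τ_n = τ₀ + n/σ² and mean μ_n = (τ₀μ₀ + (n/σ²)x̄)/τ_n.
Here τ₀ = 1/79.9 = 0.012516 and τ_data = 20/92.0 = 0.217391, so τ_n = 0.229907.
Rearranging for μ₀: μ₀ = (μ_n·τ_n − τ_data·x̄)/τ₀ = (11.4502·0.229907 − 0.217391·12.0) / 0.012516 = 0.023789/0.012516 ≈ 1.9.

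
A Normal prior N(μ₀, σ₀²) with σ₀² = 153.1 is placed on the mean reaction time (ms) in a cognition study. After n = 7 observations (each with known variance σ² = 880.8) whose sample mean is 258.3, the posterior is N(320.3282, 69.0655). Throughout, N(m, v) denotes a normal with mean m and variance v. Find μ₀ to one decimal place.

μ₀ = 395.8

The posterior mean is a precision-weighted average: μ_n = (τ₀μ₀ + τ_data·x̄)/(τ₀+τ_data), with τ₀=1/σ₀² and τ_data=n/σ².
Here τ₀ = 1/153.1 = 0.006532 and τ_data = 7/880.8 = 0.007947, so τ_n = 0.014479.
Rearranging for μ₀: μ₀ = (μ_n·τ_n − τ_data·x̄)/τ₀ = (320.3282·0.014479 − 0.007947·258.3) / 0.006532 = 2.585322/0.006532 ≈ 395.8.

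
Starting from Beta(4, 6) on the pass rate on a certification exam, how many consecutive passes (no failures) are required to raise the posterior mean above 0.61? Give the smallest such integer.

After k passes and 0 failures the posterior is Beta(4+k, 6), with mean (4+k)/(4+6+k).
Set (4+k)/(10+k) > 0.61 and solve: k > (0.61·10 − 4)/(1 − 0.61) = 5.385.
The smallest integer exceeding 5.385 is 6, and checking k=6: (10)/(16) = 0.6250 > 0.61.

k = 6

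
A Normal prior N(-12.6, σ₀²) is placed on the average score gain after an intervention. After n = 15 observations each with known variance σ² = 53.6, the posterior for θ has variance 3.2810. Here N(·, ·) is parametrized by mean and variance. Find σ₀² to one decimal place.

σ₀² = 40.1

Posterior precision equals prior precision plus data precision: 1/σ_n² = 1/σ₀² + n/σ².
So 1/σ₀² = 1/3.2810 − 15/53.6 = 0.304785 − 0.279851 = 0.024934.
Hence σ₀² = 1/0.024934 ≈ 40.1.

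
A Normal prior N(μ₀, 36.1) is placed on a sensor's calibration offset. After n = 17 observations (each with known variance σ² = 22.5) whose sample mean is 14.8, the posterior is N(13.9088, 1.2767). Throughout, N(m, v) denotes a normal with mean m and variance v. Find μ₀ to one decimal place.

μ₀ = -10.4

The posterior mean is a precision-weighted average: μ_n = (τ₀μ₀ + τ_data·x̄)/(τ₀+τ_data), with τ₀=1/σ₀² and τ_data=n/σ².
Here τ₀ = 1/36.1 = 0.027701 and τ_data = 17/22.5 = 0.755556, so τ_n = 0.783257.
Rearranging for μ₀: μ₀ = (μ_n·τ_n − τ_data·x̄)/τ₀ = (13.9088·0.783257 − 0.755556·14.8) / 0.027701 = -0.288064/0.027701 ≈ -10.4.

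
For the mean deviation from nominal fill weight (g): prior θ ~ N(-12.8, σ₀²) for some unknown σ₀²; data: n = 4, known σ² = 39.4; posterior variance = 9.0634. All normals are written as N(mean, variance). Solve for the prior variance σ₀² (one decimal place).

For the Normal–Normal model with known σ², precisions add: τ_n = τ₀ + n/σ².
So 1/σ₀² = 1/9.0634 − 4/39.4 = 0.110334 − 0.101523 = 0.008811.
Hence σ₀² = 1/0.008811 ≈ 113.5.

σ₀² = 113.5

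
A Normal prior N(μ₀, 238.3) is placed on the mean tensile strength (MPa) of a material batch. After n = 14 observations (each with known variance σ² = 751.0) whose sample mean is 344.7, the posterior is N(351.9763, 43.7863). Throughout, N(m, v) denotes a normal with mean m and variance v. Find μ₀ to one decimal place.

With known observation variance, the Normal–Normal posterior has precision τ_n = τ₀ + n/σ² and mean μ_n = (τ₀μ₀ + (n/σ²)x̄)/τ_n.
Here τ₀ = 1/238.3 = 0.004196 and τ_data = 14/751.0 = 0.018642, so τ_n = 0.022838.
Rearranging for μ₀: μ₀ = (μ_n·τ_n − τ_data·x̄)/τ₀ = (351.9763·0.022838 − 0.018642·344.7) / 0.004196 = 1.612537/0.004196 ≈ 384.3.

μ₀ = 384.3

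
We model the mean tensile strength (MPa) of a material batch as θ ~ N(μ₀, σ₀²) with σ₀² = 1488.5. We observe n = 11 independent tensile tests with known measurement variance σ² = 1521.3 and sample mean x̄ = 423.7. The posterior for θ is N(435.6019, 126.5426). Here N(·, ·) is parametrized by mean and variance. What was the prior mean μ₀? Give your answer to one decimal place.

The posterior mean is a precision-weighted average: μ_n = (τ₀μ₀ + τ_data·x̄)/(τ₀+τ_data), with τ₀=1/σ₀² and τ_data=n/σ².
Here τ₀ = 1/1488.5 = 0.000672 and τ_data = 11/1521.3 = 0.007231, so τ_n = 0.007903.
Rearranging for μ₀: μ₀ = (μ_n·τ_n − τ_data·x̄)/τ₀ = (435.6019·0.007903 − 0.007231·423.7) / 0.000672 = 0.378787/0.000672 ≈ 563.7.

μ₀ = 563.7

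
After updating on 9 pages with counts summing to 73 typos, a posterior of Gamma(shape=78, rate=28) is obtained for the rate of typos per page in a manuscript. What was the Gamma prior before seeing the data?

A Gamma(α, β) prior (rate parametrization) on a Poisson rate with n observations summing to S gives posterior Gamma(α+S, β+n).
So α = 78 − 73 = 5 and β = 28 − 9 = 19.

Gamma(shape=5, rate=19)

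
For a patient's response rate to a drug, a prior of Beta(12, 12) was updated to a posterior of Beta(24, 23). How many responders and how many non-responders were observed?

12 responders and 11 non-responders

A Beta(a, b) prior with s successes and f failures in binomial data gives a Beta(a+s, b+f) posterior.
So s = 24 − 12 = 12 and f = 23 − 12 = 11.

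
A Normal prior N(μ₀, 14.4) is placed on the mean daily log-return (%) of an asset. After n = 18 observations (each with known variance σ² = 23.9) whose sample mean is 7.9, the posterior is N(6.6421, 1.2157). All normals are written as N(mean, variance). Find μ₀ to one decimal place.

μ₀ = -7.0

The posterior mean is a precision-weighted average: μ_n = (τ₀μ₀ + τ_data·x̄)/(τ₀+τ_data), with τ₀=1/σ₀² and τ_data=n/σ².
Here τ₀ = 1/14.4 = 0.069444 and τ_data = 18/23.9 = 0.753138, so τ_n = 0.822582.
Rearranging for μ₀: μ₀ = (μ_n·τ_n − τ_data·x̄)/τ₀ = (6.6421·0.822582 − 0.753138·7.9) / 0.069444 = -0.486118/0.069444 ≈ -7.0.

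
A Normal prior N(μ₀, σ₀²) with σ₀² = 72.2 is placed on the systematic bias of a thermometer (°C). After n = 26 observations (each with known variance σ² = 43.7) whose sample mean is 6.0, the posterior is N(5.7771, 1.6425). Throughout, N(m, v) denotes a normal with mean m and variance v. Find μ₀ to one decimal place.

With known observation variance, the Normal–Normal posterior has precision τ_n = τ₀ + n/σ² and mean μ_n = (τ₀μ₀ + (n/σ²)x̄)/τ_n.
Here τ₀ = 1/72.2 = 0.013850 and τ_data = 26/43.7 = 0.594966, so τ_n = 0.608816.
Rearranging for μ₀: μ₀ = (μ_n·τ_n − τ_data·x̄)/τ₀ = (5.7771·0.608816 − 0.594966·6.0) / 0.013850 = -0.052605/0.013850 ≈ -3.8.

μ₀ = -3.8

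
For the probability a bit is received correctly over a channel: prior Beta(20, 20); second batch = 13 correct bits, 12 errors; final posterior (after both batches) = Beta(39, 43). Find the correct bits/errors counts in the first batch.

6 correct bits and 11 errors

Because Beta–binomial updating is additive in the counts, the combined data contributed (α_post−α_prior, β_post−β_prior) successes and failures.
Total across both batches: 39−20=19 correct bits, 43−20=23 errors.
Subtract the second batch: 19−13=6 correct bits and 23−12=11 errors.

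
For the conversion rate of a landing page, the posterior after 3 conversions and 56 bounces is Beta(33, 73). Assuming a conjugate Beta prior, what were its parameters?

Beta(30, 17)

Under Beta–binomial conjugacy the posterior parameters are (a+s, b+f).
So a = 33 − 3 = 30 and b = 73 − 56 = 17.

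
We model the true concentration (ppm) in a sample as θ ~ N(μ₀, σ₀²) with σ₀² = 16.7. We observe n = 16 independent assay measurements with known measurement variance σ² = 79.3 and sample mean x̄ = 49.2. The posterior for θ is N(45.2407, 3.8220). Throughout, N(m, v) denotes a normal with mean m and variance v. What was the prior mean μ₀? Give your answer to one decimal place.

μ₀ = 31.9

The posterior mean is a precision-weighted average: μ_n = (τ₀μ₀ + τ_data·x̄)/(τ₀+τ_data), with τ₀=1/σ₀² and τ_data=n/σ².
Here τ₀ = 1/16.7 = 0.059880 and τ_data = 16/79.3 = 0.201765, so τ_n = 0.261645.
Rearranging for μ₀: μ₀ = (μ_n·τ_n − τ_data·x̄)/τ₀ = (45.2407·0.261645 − 0.201765·49.2) / 0.059880 = 1.910165/0.059880 ≈ 31.9.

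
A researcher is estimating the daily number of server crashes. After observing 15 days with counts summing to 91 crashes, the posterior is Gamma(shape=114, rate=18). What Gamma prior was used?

Gamma–Poisson conjugacy: posterior shape = α + Σxᵢ, posterior rate = β + n.
So α = 114 − 91 = 23 and β = 18 − 15 = 3.

Gamma(shape=23, rate=3)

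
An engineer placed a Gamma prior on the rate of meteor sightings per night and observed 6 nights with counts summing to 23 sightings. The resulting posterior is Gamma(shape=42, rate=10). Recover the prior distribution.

Gamma(shape=19, rate=4)

A Gamma(α, β) prior (rate parametrization) on a Poisson rate with n observations summing to S gives posterior Gamma(α+S, β+n).
So α = 42 − 23 = 19 and β = 10 − 6 = 4.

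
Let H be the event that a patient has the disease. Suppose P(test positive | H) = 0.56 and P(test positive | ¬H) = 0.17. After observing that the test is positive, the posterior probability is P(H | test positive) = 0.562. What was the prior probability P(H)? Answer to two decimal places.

P(H) = 0.28

Bayes' rule in odds form gives O(H|E) = O(H)·[P(E|H)/P(E|¬H)], hence O(H) = O(H|E)/LR.
Posterior odds = 0.562/(1−0.562) = 1.2831. LR = 0.56/0.17 = 3.2941.
Prior odds = 1.2831/3.2941 = 0.3895, so P(H) = 0.3895/(1+0.3895) ≈ 0.28.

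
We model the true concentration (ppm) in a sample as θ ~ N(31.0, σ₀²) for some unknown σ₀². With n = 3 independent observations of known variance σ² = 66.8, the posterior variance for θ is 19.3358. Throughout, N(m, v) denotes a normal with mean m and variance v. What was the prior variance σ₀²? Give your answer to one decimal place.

Posterior precision equals prior precision plus data precision: 1/σ_n² = 1/σ₀² + n/σ².
So 1/σ₀² = 1/19.3358 − 3/66.8 = 0.051718 − 0.044910 = 0.006808.
Hence σ₀² = 1/0.006808 ≈ 146.9.

σ₀² = 146.9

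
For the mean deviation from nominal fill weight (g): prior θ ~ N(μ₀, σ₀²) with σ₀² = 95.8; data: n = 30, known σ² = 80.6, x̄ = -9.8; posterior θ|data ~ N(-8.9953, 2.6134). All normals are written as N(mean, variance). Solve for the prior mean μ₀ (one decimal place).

The posterior mean is a precision-weighted average: μ_n = (τ₀μ₀ + τ_data·x̄)/(τ₀+τ_data), with τ₀=1/σ₀² and τ_data=n/σ².
Here τ₀ = 1/95.8 = 0.010438 and τ_data = 30/80.6 = 0.372208, so τ_n = 0.382646.
Rearranging for μ₀: μ₀ = (μ_n·τ_n − τ_data·x̄)/τ₀ = (-8.9953·0.382646 − 0.372208·-9.8) / 0.010438 = 0.205623/0.010438 ≈ 19.7.

μ₀ = 19.7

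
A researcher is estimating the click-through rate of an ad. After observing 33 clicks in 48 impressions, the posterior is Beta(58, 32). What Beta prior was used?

Beta is conjugate to the binomial likelihood: posterior = Beta(α+s, β+f).
So α = 58 − 33 = 25 and β = 32 − 15 = 17.

Beta(25, 17)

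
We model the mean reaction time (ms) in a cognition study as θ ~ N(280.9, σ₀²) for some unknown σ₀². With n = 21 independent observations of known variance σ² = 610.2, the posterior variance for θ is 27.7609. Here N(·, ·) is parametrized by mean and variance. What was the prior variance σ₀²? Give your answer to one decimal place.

σ₀² = 622.3

For the Normal–Normal model with known σ², precisions add: τ_n = τ₀ + n/σ².
So 1/σ₀² = 1/27.7609 − 21/610.2 = 0.036022 − 0.034415 = 0.001607.
Hence σ₀² = 1/0.001607 ≈ 622.3.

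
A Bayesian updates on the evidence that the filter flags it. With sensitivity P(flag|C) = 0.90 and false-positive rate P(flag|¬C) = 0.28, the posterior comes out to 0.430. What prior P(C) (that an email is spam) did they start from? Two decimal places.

P(C) = 0.19

Bayes' rule in odds form gives O(C|E) = O(C)·[P(E|C)/P(E|¬C)], hence O(C) = O(C|E)/LR.
Posterior odds = 0.430/(1−0.430) = 0.7544. LR = 0.90/0.28 = 3.2143.
Prior odds = 0.7544/3.2143 = 0.2347, so P(C) = 0.2347/(1+0.2347) ≈ 0.19.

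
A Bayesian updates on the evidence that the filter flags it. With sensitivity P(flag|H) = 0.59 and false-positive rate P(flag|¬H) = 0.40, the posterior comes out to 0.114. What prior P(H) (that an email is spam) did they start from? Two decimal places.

Bayes' rule in odds form gives O(H|E) = O(H)·[P(E|H)/P(E|¬H)], hence O(H) = O(H|E)/LR.
Posterior odds = 0.114/(1−0.114) = 0.1287. LR = 0.59/0.40 = 1.4750.
Prior odds = 0.1287/1.4750 = 0.0873, so P(H) = 0.0873/(1+0.0873) ≈ 0.08.

P(H) = 0.08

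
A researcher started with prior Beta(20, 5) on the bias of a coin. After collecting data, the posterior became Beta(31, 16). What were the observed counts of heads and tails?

11 heads and 11 tails

Beta is conjugate to the binomial likelihood: posterior = Beta(α+s, β+f).
So s = 31 − 20 = 11 and f = 16 − 5 = 11.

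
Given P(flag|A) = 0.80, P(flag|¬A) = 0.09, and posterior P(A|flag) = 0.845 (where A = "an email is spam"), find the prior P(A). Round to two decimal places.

P(A) = 0.38

Bayes' rule in odds form gives O(A|E) = O(A)·[P(E|A)/P(E|¬A)], hence O(A) = O(A|E)/LR.
Posterior odds = 0.845/(1−0.845) = 5.4516. LR = 0.80/0.09 = 8.8889.
Prior odds = 5.4516/8.8889 = 0.6133, so P(A) = 0.6133/(1+0.6133) ≈ 0.38.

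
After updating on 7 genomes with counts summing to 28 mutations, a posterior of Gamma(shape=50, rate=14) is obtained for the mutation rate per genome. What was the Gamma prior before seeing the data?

A Gamma(α, β) prior (rate parametrization) on a Poisson rate with n observations summing to S gives posterior Gamma(α+S, β+n).
So α = 50 − 28 = 22 and β = 14 − 7 = 7.

Gamma(shape=22, rate=7)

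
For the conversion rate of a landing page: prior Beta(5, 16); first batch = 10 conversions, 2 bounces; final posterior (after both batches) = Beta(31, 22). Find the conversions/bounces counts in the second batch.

Sequential conjugate updates are equivalent to a single update on the pooled data, so total successes = posterior α − prior α and total failures = posterior β − prior β.
Total across both batches: 31−5=26 conversions, 22−16=6 bounces.
Subtract the first batch: 26−10=16 conversions and 6−2=4 bounces.

16 conversions and 4 bounces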